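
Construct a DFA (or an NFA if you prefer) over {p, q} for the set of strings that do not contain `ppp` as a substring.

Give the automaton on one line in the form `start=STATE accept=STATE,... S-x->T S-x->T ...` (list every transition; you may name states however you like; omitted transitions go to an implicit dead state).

Track partial matches of the forbidden pattern `ppp`. State D is a dead state reached once `ppp` has occurred; every other state accepts. A means no part of `ppp` is currently matched.
4 states suffice.
       p  q 
>* A   B  A 
 * B   C  A 
 * C   D  A 
   D   D  D 
(> = start, * = accepting)

start=A accept=A,B,C A-p->B A-q->A B-p->C B-q->A C-p->D C-q->A D-p->D D-q->D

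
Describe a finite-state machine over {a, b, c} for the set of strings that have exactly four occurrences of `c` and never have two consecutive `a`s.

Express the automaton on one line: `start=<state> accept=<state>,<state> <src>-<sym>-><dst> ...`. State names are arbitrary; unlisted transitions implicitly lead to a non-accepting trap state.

Run two small machines in parallel and take their product. The first has 6 states tracking the count of `c`s, saturating at 5; the second has 3 states tracking partial matches of the forbidden pattern `aa`. A product state is a pair (one from each), accepting exactly when both do. Minimizing collapses redundant product states.
With 11 states:
          a    b    c  
>  q0     q1   q0   q2 
   q1     q3   q0   q2 
   q2     q4   q2   q5 
   q3     q3   q3   q3 
   q4     q3   q2   q5 
   q5     q6   q5   q7 
   q6     q3   q5   q7 
   q7     q8   q7   q9 
   q8     q3   q7   q9 
 * q9    q10   q9   q3 
 * q10    q3   q9   q3 
(> = start, * = accepting)

start=q0 accept=q9,q10 q0-a->q1 q0-b->q0 q0-c->q2 q1-a->q3 q1-b->q0 q1-c->q2 q2-a->q4 q2-b->q2 q2-c->q5 q3-a->q3 q3-b->q3 q3-c->q3 q4-a->q3 q4-b->q2 q4-c->q5 q5-a->q6 q5-b->q5 q5-c->q7 q6-a->q3 q6-b->q5 q6-c->q7 q7-a->q8 q7-b->q7 q7-c->q9 q8-a->q3 q8-b->q7 q8-c->q9 q9-a->q10 q9-b->q9 q9-c->q3 q10-a->q3 q10-b->q9 q10-c->q3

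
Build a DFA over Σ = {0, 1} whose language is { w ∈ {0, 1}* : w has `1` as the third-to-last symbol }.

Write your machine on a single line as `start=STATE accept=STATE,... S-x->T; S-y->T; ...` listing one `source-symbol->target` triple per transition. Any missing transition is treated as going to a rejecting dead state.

start=q0; accept=q11,q12,q13,q14; q0-0->q1; q0-1->q2; q1-0->q3; q1-1->q4; q2-0->q5; q2-1->q6; q3-0->q7; q3-1->q8; q4-0->q9; q4-1->q10; q5-0->q11; q5-1->q12; q6-0->q13; q6-1->q14; q7-0->q7; q7-1->q8; q8-0->q9; q8-1->q10; q9-0->q11; q9-1->q12; q10-0->q13; q10-1->q14; q11-0->q7; q11-1->q8; q12-0->q9; q12-1->q10; q13-0->q11; q13-1->q12; q14-0->q13; q14-1->q14

A DFA must remember the last 3 symbols (since which symbol is third-to-last isn't known until the input ends). Use one state per possible window of the last ≤3 symbols; accept from those whose window starts with `1`.
15 states suffice.
          0    1  
>  q0     q1   q2 
   q1     q3   q4 
   q2     q5   q6 
   q3     q7   q8 
   q4     q9  q10 
   q5    q11  q12 
   q6    q13  q14 
   q7     q7   q8 
   q8     q9  q10 
   q9    q11  q12 
   q10   q13  q14 
 * q11    q7   q8 
 * q12    q9  q10 
 * q13   q11  q12 
 * q14   q13  q14 
(> = start, * = accepting)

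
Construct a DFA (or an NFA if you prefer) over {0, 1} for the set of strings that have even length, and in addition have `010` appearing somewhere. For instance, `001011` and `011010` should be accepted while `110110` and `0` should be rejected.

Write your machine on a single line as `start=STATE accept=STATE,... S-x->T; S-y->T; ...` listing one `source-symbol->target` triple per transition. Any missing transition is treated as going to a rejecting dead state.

Build one automaton per condition and run them in lockstep. One (2 states) tracks the input length modulo 2; the other (4 states) tracks whether and how much of `010` has been seen. Each combined state is a pair, one component from each; accept when both components accept.
An 8-state machine:
        0   1  
>  s0   s1  s2 
   s1   s3  s4 
   s2   s3  s0 
   s3   s1  s5 
   s4   s6  s2 
   s5   s7  s0 
   s6   s7  s7 
 * s7   s6  s6 
(> = start, * = accepting)

start=s0; accept=s7; s0-0->s1; s0-1->s2; s1-0->s3; s1-1->s4; s2-0->s3; s2-1->s0; s3-0->s1; s3-1->s5; s4-0->s6; s4-1->s2; s5-0->s7; s5-1->s0; s6-0->s7; s6-1->s7; s7-0->s6; s7-1->s6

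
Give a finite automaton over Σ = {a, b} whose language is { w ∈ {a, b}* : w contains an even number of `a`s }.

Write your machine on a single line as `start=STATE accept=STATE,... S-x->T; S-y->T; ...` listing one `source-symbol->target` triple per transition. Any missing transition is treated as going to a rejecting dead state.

start=s0; accept=s0; s0-a->s1; s0-b->s0; s1-a->s0; s1-b->s1

Keep the running count of `a`s modulo 2: each `a` advances along the cycle s0 → s1 → s0 while other symbols loop. Accept at s0.
2 states suffice.
        a   b  
>* s0   s1  s0 
   s1   s0  s1 
(> = start, * = accepting)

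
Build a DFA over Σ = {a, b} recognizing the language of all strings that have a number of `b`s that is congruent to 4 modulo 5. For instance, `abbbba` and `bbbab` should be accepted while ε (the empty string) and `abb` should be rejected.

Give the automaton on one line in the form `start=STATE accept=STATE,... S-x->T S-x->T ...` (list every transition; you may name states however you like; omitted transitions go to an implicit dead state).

The only thing that matters is how many `b`s have appeared, reduced mod 5. Use one state per residue: S0 for 0, …, S4 for 4. Reading `b` moves to the next residue; anything else stays put. S4 is accepting.
        a   b  
>  S0   S0  S1 
   S1   S1  S2 
   S2   S2  S3 
   S3   S3  S4 
 * S4   S4  S0 
(> = start, * = accepting)

start=S0 accept=S4 S0-a->S0 S0-b->S1 S1-a->S1 S1-b->S2 S2-a->S2 S2-b->S3 S3-a->S3 S3-b->S4 S4-a->S4 S4-b->S0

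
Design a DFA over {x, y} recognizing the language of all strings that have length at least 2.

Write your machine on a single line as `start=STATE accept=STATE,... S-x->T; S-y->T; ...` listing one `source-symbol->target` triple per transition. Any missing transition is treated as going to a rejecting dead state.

Count input length up to 3: every symbol moves from S0 toward S3, which means 'more than 2' and absorbs. Accept from {S2, S3}.
4 states suffice.
        x   y  
>  S0   S1  S1 
   S1   S2  S2 
 * S2   S3  S3 
 * S3   S3  S3 
(> = start, * = accepting)

start=S0; accept=S2,S3; S0-x->S1; S0-y->S1; S1-x->S2; S1-y->S2; S2-x->S3; S2-y->S3; S3-x->S3; S3-y->S3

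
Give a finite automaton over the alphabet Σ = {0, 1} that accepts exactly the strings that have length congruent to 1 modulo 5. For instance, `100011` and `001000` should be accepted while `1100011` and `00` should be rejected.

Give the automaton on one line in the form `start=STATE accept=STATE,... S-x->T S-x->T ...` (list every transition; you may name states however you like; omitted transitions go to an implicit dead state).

Count input length modulo 5: every symbol advances one step around the cycle A → B → C → D → E → A. Accept at B.
With 5 states:
       0  1 
>  A   B  B 
 * B   C  C 
   C   D  D 
   D   E  E 
   E   A  A 
(> = start, * = accepting)

start=A accept=B A-0->B A-1->B B-0->C B-1->C C-0->D C-1->D D-0->E D-1->E E-0->A E-1->A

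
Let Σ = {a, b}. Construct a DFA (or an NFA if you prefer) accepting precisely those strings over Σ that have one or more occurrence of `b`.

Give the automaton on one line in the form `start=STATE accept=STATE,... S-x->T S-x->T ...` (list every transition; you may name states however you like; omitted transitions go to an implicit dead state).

start=q0 accept=q1,q2 q0-a->q0 q0-b->q1 q1-a->q1 q1-b->q2 q2-a->q2 q2-b->q2

Only the number of `b`s matters, and only up to 2. Make a chain q0 → q1 → q2 advanced by each `b` (with q2 absorbing); every other symbol self-loops. The accepting set is {q1, q2}.
With 3 states:
        a   b  
>  q0   q0  q1 
 * q1   q1  q2 
 * q2   q2  q2 
(> = start, * = accepting)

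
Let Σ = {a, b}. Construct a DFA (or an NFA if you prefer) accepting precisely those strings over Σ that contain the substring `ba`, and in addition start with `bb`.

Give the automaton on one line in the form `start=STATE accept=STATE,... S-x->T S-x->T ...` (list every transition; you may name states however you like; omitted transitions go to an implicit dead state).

start=S0 accept=S6 S0-a->S1 S0-b->S2 S1-a->S1 S1-b->S3 S2-a->S4 S2-b->S5 S3-a->S4 S3-b->S3 S4-a->S4 S4-b->S4 S5-a->S6 S5-b->S5 S6-a->S6 S6-b->S6

Build one automaton per condition and run them in lockstep. The first has 3 states tracking whether and how much of `ba` has been seen; the second has 4 states tracking whether the input so far still matches the prefix `bb`. A product state is a pair (one from each), accepting exactly when both do.
A 7-state machine:
        a   b  
>  S0   S1  S2 
   S1   S1  S3 
   S2   S4  S5 
   S3   S4  S3 
   S4   S4  S4 
   S5   S6  S5 
 * S6   S6  S6 
(> = start, * = accepting)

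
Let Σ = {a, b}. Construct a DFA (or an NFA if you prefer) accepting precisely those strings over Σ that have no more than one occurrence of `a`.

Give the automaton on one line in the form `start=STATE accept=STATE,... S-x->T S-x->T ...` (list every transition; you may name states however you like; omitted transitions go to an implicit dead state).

Only the number of `a`s matters, and only up to 2. Make a chain S0 → S1 → S2 advanced by each `a` (with S2 absorbing); every other symbol self-loops. The accepting set is {S0, S1}.
3 states suffice.
        a   b  
>* S0   S1  S0 
 * S1   S2  S1 
   S2   S2  S2 
(> = start, * = accepting)

start=S0 accept=S0,S1 S0-a->S1 S0-b->S0 S1-a->S2 S1-b->S1 S2-a->S2 S2-b->S2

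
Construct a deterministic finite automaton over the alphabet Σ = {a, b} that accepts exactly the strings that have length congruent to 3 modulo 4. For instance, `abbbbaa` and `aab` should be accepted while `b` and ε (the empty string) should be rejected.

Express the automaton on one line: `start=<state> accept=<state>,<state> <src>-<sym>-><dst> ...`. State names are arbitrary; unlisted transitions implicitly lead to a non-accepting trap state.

Count input length modulo 4: every symbol advances one step around the cycle q0 → q1 → q2 → q3 → q0. Accept at q3.
4 states suffice.
        a   b  
>  q0   q1  q1 
   q1   q2  q2 
   q2   q3  q3 
 * q3   q0  q0 
(> = start, * = accepting)

start=q0 accept=q3 q0-a->q1 q0-b->q1 q1-a->q2 q1-b->q2 q2-a->q3 q2-b->q3 q3-a->q0 q3-b->q0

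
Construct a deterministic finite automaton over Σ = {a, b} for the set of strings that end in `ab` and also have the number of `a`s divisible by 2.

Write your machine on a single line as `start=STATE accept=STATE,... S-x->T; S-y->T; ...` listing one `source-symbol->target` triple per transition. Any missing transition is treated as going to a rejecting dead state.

start=q0; accept=q3; q0-a->q1; q0-b->q0; q1-a->q2; q1-b->q1; q2-a->q1; q2-b->q3; q3-a->q1; q3-b->q0

Handle the two conditions separately and then intersect. The first has 3 states tracking how much of the suffix `ab` has currently been matched; the second has 2 states tracking the count of `a`s modulo 2. A product state is a pair (one from each), accepting exactly when both do. After merging equivalent states the machine shrinks.
With 4 states:
        a   b  
>  q0   q1  q0 
   q1   q2  q1 
   q2   q1  q3 
 * q3   q1  q0 
(> = start, * = accepting)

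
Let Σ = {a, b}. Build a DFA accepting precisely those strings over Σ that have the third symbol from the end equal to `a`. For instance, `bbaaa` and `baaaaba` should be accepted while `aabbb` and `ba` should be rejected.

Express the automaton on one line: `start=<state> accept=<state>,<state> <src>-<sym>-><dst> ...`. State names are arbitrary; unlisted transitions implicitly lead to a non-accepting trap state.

Because acceptance depends on a position counted from the end, the machine has to buffer the most recent 3 symbols. Make each state the string of the last up-to-3 symbols read; on input `x` shift the window left and append `x`. Accept when the buffered window has length 3 and begins with `a`.
          a    b  
>  q0     q1   q2 
   q1     q3   q4 
   q2     q5   q6 
   q3     q7   q8 
   q4     q9  q10 
   q5    q11  q12 
   q6    q13  q14 
 * q7     q7   q8 
 * q8     q9  q10 
 * q9    q11  q12 
 * q10   q13  q14 
   q11    q7   q8 
   q12    q9  q10 
   q13   q11  q12 
   q14   q13  q14 
(> = start, * = accepting)

start=q0 accept=q7,q8,q9,q10 q0-a->q1 q0-b->q2 q1-a->q3 q1-b->q4 q2-a->q5 q2-b->q6 q3-a->q7 q3-b->q8 q4-a->q9 q4-b->q10 q5-a->q11 q5-b->q12 q6-a->q13 q6-b->q14 q7-a->q7 q7-b->q8 q8-a->q9 q8-b->q10 q9-a->q11 q9-b->q12 q10-a->q13 q10-b->q14 q11-a->q7 q11-b->q8 q12-a->q9 q12-b->q10 q13-a->q11 q13-b->q12 q14-a->q13 q14-b->q14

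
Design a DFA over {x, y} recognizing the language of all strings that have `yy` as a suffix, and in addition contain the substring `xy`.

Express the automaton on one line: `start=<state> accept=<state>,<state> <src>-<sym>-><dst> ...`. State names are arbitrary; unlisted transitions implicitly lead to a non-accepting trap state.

start=s0 accept=s3 s0-x->s1 s0-y->s0 s1-x->s1 s1-y->s2 s2-x->s1 s2-y->s3 s3-x->s1 s3-y->s3

Build one automaton per condition and run them in lockstep. One (3 states) tracks how much of the suffix `yy` has currently been matched; the other (3 states) tracks whether and how much of `xy` has been seen. Each combined state is a pair, one component from each; accept when both components accept. Equivalent product states are then merged.
4 states suffice.
        x   y  
>  s0   s1  s0 
   s1   s1  s2 
   s2   s1  s3 
 * s3   s1  s3 
(> = start, * = accepting)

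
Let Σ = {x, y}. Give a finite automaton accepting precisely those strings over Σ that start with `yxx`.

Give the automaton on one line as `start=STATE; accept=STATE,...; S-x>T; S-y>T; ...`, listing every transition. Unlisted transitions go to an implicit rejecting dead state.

Walk along `yxx` while the input agrees: from q0 take `y` to q1, and so on. Any deviation drops to the rejecting sink q4. Once q3 is reached the prefix is confirmed and every continuation is accepted.
5 states suffice.
        x   y  
>  q0   q4  q1 
   q1   q2  q4 
   q2   q3  q4 
 * q3   q3  q3 
   q4   q4  q4 
(> = start, * = accepting)

start=q0; accept=q3; q0-x>q4; q0-y>q1; q1-x>q2; q1-y>q4; q2-x>q3; q2-y>q4; q3-x>q3; q3-y>q3; q4-x>q4; q4-y>q4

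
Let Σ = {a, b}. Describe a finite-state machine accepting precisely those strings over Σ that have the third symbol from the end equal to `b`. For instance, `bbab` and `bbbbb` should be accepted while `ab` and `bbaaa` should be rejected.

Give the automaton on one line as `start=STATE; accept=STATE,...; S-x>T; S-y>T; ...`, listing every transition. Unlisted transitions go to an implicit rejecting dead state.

A DFA must remember the last 3 symbols (since which symbol is third-to-last isn't known until the input ends). Use one state per possible window of the last ≤3 symbols; accept from those whose window starts with `b`.
With 15 states:
          a    b  
>  q0     q1   q2 
   q1     q3   q4 
   q2     q5   q6 
   q3     q7   q8 
   q4     q9  q10 
   q5    q11  q12 
   q6    q13  q14 
   q7     q7   q8 
   q8     q9  q10 
   q9    q11  q12 
   q10   q13  q14 
 * q11    q7   q8 
 * q12    q9  q10 
 * q13   q11  q12 
 * q14   q13  q14 
(> = start, * = accepting)

start=q0; accept=q11,q12,q13,q14; q0-a>q1; q0-b>q2; q1-a>q3; q1-b>q4; q2-a>q5; q2-b>q6; q3-a>q7; q3-b>q8; q4-a>q9; q4-b>q10; q5-a>q11; q5-b>q12; q6-a>q13; q6-b>q14; q7-a>q7; q7-b>q8; q8-a>q9; q8-b>q10; q9-a>q11; q9-b>q12; q10-a>q13; q10-b>q14; q11-a>q7; q11-b>q8; q12-a>q9; q12-b>q10; q13-a>q11; q13-b>q12; q14-a>q13; q14-b>q14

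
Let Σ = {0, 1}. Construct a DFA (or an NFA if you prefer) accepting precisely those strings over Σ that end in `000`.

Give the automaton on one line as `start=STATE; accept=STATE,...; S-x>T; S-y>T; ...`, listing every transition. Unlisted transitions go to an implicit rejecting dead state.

Remember how much of `000` the current input suffix matches. State S0 means no match yet; S1 means the last symbol is `0`; S2 means the last 2 symbols are `00`; S3 means the last 3 symbols are `000`. Only S3 accepts. On a mismatch, fall back to the longest proper suffix that is still a prefix of `000`.
4 states suffice.
        0   1  
>  S0   S1  S0 
   S1   S2  S0 
   S2   S3  S0 
 * S3   S3  S0 
(> = start, * = accepting)

start=S0; accept=S3; S0-0>S1; S0-1>S0; S1-0>S2; S1-1>S0; S2-0>S3; S2-1>S0; S3-0>S3; S3-1>S0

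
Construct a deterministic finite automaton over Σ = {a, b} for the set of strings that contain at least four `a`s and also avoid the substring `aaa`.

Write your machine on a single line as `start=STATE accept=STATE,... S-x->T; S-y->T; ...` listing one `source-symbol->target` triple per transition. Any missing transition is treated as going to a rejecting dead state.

Handle the two conditions separately and then intersect. One (6 states) tracks the count of `a`s, saturating at 5; the other (4 states) tracks partial matches of the forbidden pattern `aaa`. Each combined state is a pair, one component from each; accept when both components accept. Equivalent product states are then merged.
          a    b  
>  q0     q1   q0 
   q1     q2   q3 
   q2     q4   q5 
   q3     q6   q3 
   q4     q4   q4 
   q5     q7   q5 
   q6     q8   q5 
   q7     q9  q10 
   q8     q4  q10 
 * q9     q4  q11 
   q10   q12  q10 
 * q11   q12  q11 
 * q12    q9  q11 
(> = start, * = accepting)

start=q0; accept=q9,q11,q12; q0-a->q1; q0-b->q0; q1-a->q2; q1-b->q3; q2-a->q4; q2-b->q5; q3-a->q6; q3-b->q3; q4-a->q4; q4-b->q4; q5-a->q7; q5-b->q5; q6-a->q8; q6-b->q5; q7-a->q9; q7-b->q10; q8-a->q4; q8-b->q10; q9-a->q4; q9-b->q11; q10-a->q12; q10-b->q10; q11-a->q12; q11-b->q11; q12-a->q9; q12-b->q11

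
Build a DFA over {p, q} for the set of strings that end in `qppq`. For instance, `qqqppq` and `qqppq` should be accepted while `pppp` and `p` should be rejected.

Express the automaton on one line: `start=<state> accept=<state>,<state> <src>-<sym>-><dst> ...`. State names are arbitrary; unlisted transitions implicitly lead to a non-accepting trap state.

Let each state record the length of the longest suffix of the input read so far that is also a prefix of `qppq`. S1 means the last symbol is `q`; S2 means the last 2 symbols are `qp`; S3 means the last 3 symbols are `qpp`; S4 means the last 4 symbols are `qppq`. Accept only at S4, where the string currently ends in `qppq`.
        p   q  
>  S0   S0  S1 
   S1   S2  S1 
   S2   S3  S1 
   S3   S0  S4 
 * S4   S2  S1 
(> = start, * = accepting)

start=S0 accept=S4 S0-p->S0 S0-q->S1 S1-p->S2 S1-q->S1 S2-p->S3 S2-q->S1 S3-p->S0 S3-q->S4 S4-p->S2 S4-q->S1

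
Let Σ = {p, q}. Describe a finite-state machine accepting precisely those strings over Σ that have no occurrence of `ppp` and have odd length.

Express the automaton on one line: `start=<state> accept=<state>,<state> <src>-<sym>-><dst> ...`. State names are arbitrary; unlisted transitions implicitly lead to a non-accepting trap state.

Build one automaton per condition and run them in lockstep. The first has 4 states tracking partial matches of the forbidden pattern `ppp`; the second has 2 states tracking the input length modulo 2. A product state is a pair (one from each), accepting exactly when both do.
An 8-state machine:
        p   q  
>  S0   S1  S2 
 * S1   S3  S0 
 * S2   S4  S0 
   S3   S5  S2 
   S4   S6  S2 
   S5   S7  S7 
 * S6   S7  S0 
   S7   S5  S5 
(> = start, * = accepting)

start=S0 accept=S1,S2,S6 S0-p->S1 S0-q->S2 S1-p->S3 S1-q->S0 S2-p->S4 S2-q->S0 S3-p->S5 S3-q->S2 S4-p->S6 S4-q->S2 S5-p->S7 S5-q->S7 S6-p->S7 S6-q->S0 S7-p->S5 S7-q->S5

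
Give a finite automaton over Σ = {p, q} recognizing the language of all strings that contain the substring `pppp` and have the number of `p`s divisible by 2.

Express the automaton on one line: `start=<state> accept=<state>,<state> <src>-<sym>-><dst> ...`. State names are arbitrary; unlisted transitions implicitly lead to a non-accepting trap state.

start=s0 accept=s6 s0-p->s1 s0-q->s0 s1-p->s2 s1-q->s3 s2-p->s4 s2-q->s0 s3-p->s5 s3-q->s3 s4-p->s6 s4-q->s3 s5-p->s7 s5-q->s0 s6-p->s8 s6-q->s6 s7-p->s9 s7-q->s3 s8-p->s6 s8-q->s8 s9-p->s8 s9-q->s0

Run two small machines in parallel and take their product. The first has 5 states tracking whether and how much of `pppp` has been seen; the second has 2 states tracking the count of `p`s modulo 2. A product state is a pair (one from each), accepting exactly when both do.
A 10-state machine:
        p   q  
>  s0   s1  s0 
   s1   s2  s3 
   s2   s4  s0 
   s3   s5  s3 
   s4   s6  s3 
   s5   s7  s0 
 * s6   s8  s6 
   s7   s9  s3 
   s8   s6  s8 
   s9   s8  s0 
(> = start, * = accepting)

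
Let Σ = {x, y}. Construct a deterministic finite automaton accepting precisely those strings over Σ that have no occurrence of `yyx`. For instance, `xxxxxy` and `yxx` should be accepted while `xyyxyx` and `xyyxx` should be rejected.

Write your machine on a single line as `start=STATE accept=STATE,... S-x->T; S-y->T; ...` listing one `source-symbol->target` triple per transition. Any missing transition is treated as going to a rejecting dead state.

start=S0; accept=S0,S1,S2; S0-x->S0; S0-y->S1; S1-x->S0; S1-y->S2; S2-x->S3; S2-y->S2; S3-x->S3; S3-y->S3

Track partial matches of the forbidden pattern `yyx`. State S3 is a dead state reached once `yyx` has occurred; every other state accepts. S0 means no part of `yyx` is currently matched.
With 4 states:
        x   y  
>* S0   S0  S1 
 * S1   S0  S2 
 * S2   S3  S2 
   S3   S3  S3 
(> = start, * = accepting)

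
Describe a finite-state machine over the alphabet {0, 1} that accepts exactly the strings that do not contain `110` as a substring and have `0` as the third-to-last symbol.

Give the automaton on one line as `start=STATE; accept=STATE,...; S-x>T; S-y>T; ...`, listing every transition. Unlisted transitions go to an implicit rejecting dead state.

Build one automaton per condition and run them in lockstep. The first has 4 states tracking partial matches of the forbidden pattern `110`; the second has 15 states tracking the last 3 symbols read. A product state is a pair (one from each), accepting exactly when both do.
22 states suffice.
       0  1 
>  A   B  C 
   B   D  E 
   C   F  G 
   D   H  I 
   E   J  K 
   F   L  M 
   G   N  O 
 * H   H  I 
 * I   J  K 
 * J   L  M 
 * K   N  O 
   L   H  I 
   M   J  K 
   N   P  Q 
   O   N  O 
   P   R  S 
   Q   T  U 
   R   R  S 
   S   T  U 
   T   P  Q 
   U   N  V 
   V   N  V 
(> = start, * = accepting)

start=A; accept=H,I,J,K; A-0>B; A-1>C; B-0>D; B-1>E; C-0>F; C-1>G; D-0>H; D-1>I; E-0>J; E-1>K; F-0>L; F-1>M; G-0>N; G-1>O; H-0>H; H-1>I; I-0>J; I-1>K; J-0>L; J-1>M; K-0>N; K-1>O; L-0>H; L-1>I; M-0>J; M-1>K; N-0>P; N-1>Q; O-0>N; O-1>O; P-0>R; P-1>S; Q-0>T; Q-1>U; R-0>R; R-1>S; S-0>T; S-1>U; T-0>P; T-1>Q; U-0>N; U-1>V; V-0>N; V-1>V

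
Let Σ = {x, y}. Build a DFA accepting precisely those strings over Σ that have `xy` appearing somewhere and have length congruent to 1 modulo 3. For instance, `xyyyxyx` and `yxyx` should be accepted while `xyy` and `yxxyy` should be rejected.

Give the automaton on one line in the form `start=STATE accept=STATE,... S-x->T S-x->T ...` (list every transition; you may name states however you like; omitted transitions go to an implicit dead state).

start=s0 accept=s8 s0-x->s1 s0-y->s2 s1-x->s3 s1-y->s4 s2-x->s3 s2-y->s5 s3-x->s6 s3-y->s7 s4-x->s7 s4-y->s7 s5-x->s6 s5-y->s0 s6-x->s1 s6-y->s8 s7-x->s8 s7-y->s8 s8-x->s4 s8-y->s4

Build one automaton per condition and run them in lockstep. The first has 3 states tracking whether and how much of `xy` has been seen; the second has 3 states tracking the input length modulo 3. A product state is a pair (one from each), accepting exactly when both do.
A 9-state machine:
        x   y  
>  s0   s1  s2 
   s1   s3  s4 
   s2   s3  s5 
   s3   s6  s7 
   s4   s7  s7 
   s5   s6  s0 
   s6   s1  s8 
   s7   s8  s8 
 * s8   s4  s4 
(> = start, * = accepting)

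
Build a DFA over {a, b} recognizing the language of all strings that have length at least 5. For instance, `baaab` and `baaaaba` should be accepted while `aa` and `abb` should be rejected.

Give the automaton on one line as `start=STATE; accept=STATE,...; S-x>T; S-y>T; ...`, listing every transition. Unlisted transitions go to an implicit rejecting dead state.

start=q0; accept=q5,q6; q0-a>q1; q0-b>q1; q1-a>q2; q1-b>q2; q2-a>q3; q2-b>q3; q3-a>q4; q3-b>q4; q4-a>q5; q4-b>q5; q5-a>q6; q5-b>q6; q6-a>q6; q6-b>q6

We only need to distinguish lengths 0, 1, …, 5, and '>5'. Chain q0 → q1 → q2 → q3 → q4 → q5 → q6 on every symbol, with q6 looping. Accepting states: {q5, q6}.
        a   b  
>  q0   q1  q1 
   q1   q2  q2 
   q2   q3  q3 
   q3   q4  q4 
   q4   q5  q5 
 * q5   q6  q6 
 * q6   q6  q6 
(> = start, * = accepting)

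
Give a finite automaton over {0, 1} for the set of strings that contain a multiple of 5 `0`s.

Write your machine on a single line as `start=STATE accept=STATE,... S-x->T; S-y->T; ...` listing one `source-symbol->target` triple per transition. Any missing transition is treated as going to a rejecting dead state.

Keep the running count of `0`s modulo 5: each `0` advances along the cycle s0 → s1 → s2 → s3 → s4 → s0 while other symbols loop. Accept at s0.
With 5 states:
        0   1  
>* s0   s1  s0 
   s1   s2  s1 
   s2   s3  s2 
   s3   s4  s3 
   s4   s0  s4 
(> = start, * = accepting)

start=s0; accept=s0; s0-0->s1; s0-1->s0; s1-0->s2; s1-1->s1; s2-0->s3; s2-1->s2; s3-0->s4; s3-1->s3; s4-0->s0; s4-1->s4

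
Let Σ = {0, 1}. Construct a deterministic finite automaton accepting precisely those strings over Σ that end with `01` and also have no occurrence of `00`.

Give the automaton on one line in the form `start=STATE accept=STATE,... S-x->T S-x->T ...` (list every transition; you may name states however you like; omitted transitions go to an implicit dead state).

Handle the two conditions separately and then intersect. One (3 states) tracks how much of the suffix `01` has currently been matched; the other (3 states) tracks partial matches of the forbidden pattern `00`. Each combined state is a pair, one component from each; accept when both components accept. Minimizing collapses redundant product states.
4 states suffice.
        0   1  
>  q0   q1  q0 
   q1   q2  q3 
   q2   q2  q2 
 * q3   q1  q0 
(> = start, * = accepting)

start=q0 accept=q3 q0-0->q1 q0-1->q0 q1-0->q2 q1-1->q3 q2-0->q2 q2-1->q2 q3-0->q1 q3-1->q0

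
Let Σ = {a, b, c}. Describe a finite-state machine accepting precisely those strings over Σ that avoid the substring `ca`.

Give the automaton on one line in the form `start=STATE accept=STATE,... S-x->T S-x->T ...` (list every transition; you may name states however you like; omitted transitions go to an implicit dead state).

This is the complement of 'contains `ca`'. Use the same substring-matching states — s0 through s2 holding how much of `ca` has just been matched — but flip the accepting set: everything except the trap s2 accepts.
        a   b   c  
>* s0   s0  s0  s1 
 * s1   s2  s0  s1 
   s2   s2  s2  s2 
(> = start, * = accepting)

start=s0 accept=s0,s1 s0-a->s0 s0-b->s0 s0-c->s1 s1-a->s2 s1-b->s0 s1-c->s1 s2-a->s2 s2-b->s2 s2-c->s2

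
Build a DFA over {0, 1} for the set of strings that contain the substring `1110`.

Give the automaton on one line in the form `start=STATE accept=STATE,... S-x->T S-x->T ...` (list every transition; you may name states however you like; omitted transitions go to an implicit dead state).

start=q0 accept=q4 q0-0->q0 q0-1->q1 q1-0->q0 q1-1->q2 q2-0->q0 q2-1->q3 q3-0->q4 q3-1->q3 q4-0->q4 q4-1->q4

Track how much of `1110` has been matched so far: state q0 is no progress, q4 is the absorbing accept state reached once `1110` has occurred. Intermediate states record partial matches; on a mismatch, fall back to the longest reusable overlap.
With 5 states:
        0   1  
>  q0   q0  q1 
   q1   q0  q2 
   q2   q0  q3 
   q3   q4  q3 
 * q4   q4  q4 
(> = start, * = accepting)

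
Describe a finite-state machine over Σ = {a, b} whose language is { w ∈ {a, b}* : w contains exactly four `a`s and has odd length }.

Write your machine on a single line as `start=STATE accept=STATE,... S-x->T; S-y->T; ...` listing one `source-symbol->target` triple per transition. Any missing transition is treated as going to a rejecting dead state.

Run two small machines in parallel and take their product. One (6 states) tracks the count of `a`s, saturating at 5; the other (2 states) tracks the input length modulo 2. Each combined state is a pair, one component from each; accept when both components accept. Minimizing collapses redundant product states.
11 states suffice.
          a    b  
>  s0     s1   s2 
   s1     s3   s4 
   s2     s4   s0 
   s3     s5   s6 
   s4     s6   s1 
   s5     s7   s8 
   s6     s8   s3 
   s7     s9  s10 
   s8    s10   s5 
   s9     s9   s9 
 * s10    s9   s7 
(> = start, * = accepting)

start=s0; accept=s10; s0-a->s1; s0-b->s2; s1-a->s3; s1-b->s4; s2-a->s4; s2-b->s0; s3-a->s5; s3-b->s6; s4-a->s6; s4-b->s1; s5-a->s7; s5-b->s8; s6-a->s8; s6-b->s3; s7-a->s9; s7-b->s10; s8-a->s10; s8-b->s5; s9-a->s9; s9-b->s9; s10-a->s9; s10-b->s7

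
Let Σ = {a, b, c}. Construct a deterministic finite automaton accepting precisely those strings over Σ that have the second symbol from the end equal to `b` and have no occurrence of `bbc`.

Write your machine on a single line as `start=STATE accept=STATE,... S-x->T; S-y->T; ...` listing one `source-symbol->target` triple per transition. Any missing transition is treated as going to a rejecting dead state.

Build one automaton per condition and run them in lockstep. One (13 states) tracks the last 2 symbols read; the other (4 states) tracks partial matches of the forbidden pattern `bbc`. Each combined state is a pair, one component from each; accept when both components accept.
          a    b    c  
>  q0     q1   q2   q3 
   q1     q4   q5   q6 
   q2     q7   q8   q9 
   q3    q10  q11  q12 
   q4     q4   q5   q6 
   q5     q7   q8   q9 
   q6    q10  q11  q12 
 * q7     q4   q5   q6 
 * q8     q7   q8  q13 
 * q9    q10  q11  q12 
   q10    q4   q5   q6 
   q11    q7   q8   q9 
   q12   q10  q11  q12 
   q13   q14  q15  q16 
   q14   q17  q18  q19 
   q15   q20  q21  q13 
   q16   q14  q15  q16 
   q17   q17  q18  q19 
   q18   q20  q21  q13 
   q19   q14  q15  q16 
   q20   q17  q18  q19 
   q21   q20  q21  q13 
(> = start, * = accepting)

start=q0; accept=q7,q8,q9; q0-a->q1; q0-b->q2; q0-c->q3; q1-a->q4; q1-b->q5; q1-c->q6; q2-a->q7; q2-b->q8; q2-c->q9; q3-a->q10; q3-b->q11; q3-c->q12; q4-a->q4; q4-b->q5; q4-c->q6; q5-a->q7; q5-b->q8; q5-c->q9; q6-a->q10; q6-b->q11; q6-c->q12; q7-a->q4; q7-b->q5; q7-c->q6; q8-a->q7; q8-b->q8; q8-c->q13; q9-a->q10; q9-b->q11; q9-c->q12; q10-a->q4; q10-b->q5; q10-c->q6; q11-a->q7; q11-b->q8; q11-c->q9; q12-a->q10; q12-b->q11; q12-c->q12; q13-a->q14; q13-b->q15; q13-c->q16; q14-a->q17; q14-b->q18; q14-c->q19; q15-a->q20; q15-b->q21; q15-c->q13; q16-a->q14; q16-b->q15; q16-c->q16; q17-a->q17; q17-b->q18; q17-c->q19; q18-a->q20; q18-b->q21; q18-c->q13; q19-a->q14; q19-b->q15; q19-c->q16; q20-a->q17; q20-b->q18; q20-c->q19; q21-a->q20; q21-b->q21; q21-c->q13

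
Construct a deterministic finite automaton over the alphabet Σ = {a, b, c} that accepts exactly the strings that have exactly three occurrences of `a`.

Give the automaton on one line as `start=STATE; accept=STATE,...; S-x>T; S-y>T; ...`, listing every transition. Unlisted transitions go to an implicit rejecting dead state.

Only the number of `a`s matters, and only up to 4. Make a chain S0 → S1 → S2 → S3 → S4 advanced by each `a` (with S4 absorbing); every other symbol self-loops. The accepting set is {S3}.
A 5-state machine:
        a   b   c  
>  S0   S1  S0  S0 
   S1   S2  S1  S1 
   S2   S3  S2  S2 
 * S3   S4  S3  S3 
   S4   S4  S4  S4 
(> = start, * = accepting)

start=S0; accept=S3; S0-a>S1; S0-b>S0; S0-c>S0; S1-a>S2; S1-b>S1; S1-c>S1; S2-a>S3; S2-b>S2; S2-c>S2; S3-a>S4; S3-b>S3; S3-c>S3; S4-a>S4; S4-b>S4; S4-c>S4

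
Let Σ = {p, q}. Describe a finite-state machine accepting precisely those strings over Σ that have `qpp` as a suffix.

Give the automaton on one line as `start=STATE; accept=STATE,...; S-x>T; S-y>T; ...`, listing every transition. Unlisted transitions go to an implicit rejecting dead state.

start=s0; accept=s3; s0-p>s0; s0-q>s1; s1-p>s2; s1-q>s1; s2-p>s3; s2-q>s1; s3-p>s0; s3-q>s1

Remember how much of `qpp` the current input suffix matches. State s0 means no match yet; s1 means the last symbol is `q`; s2 means the last 2 symbols are `qp`; s3 means the last 3 symbols are `qpp`. Only s3 accepts. On a mismatch, fall back to the longest proper suffix that is still a prefix of `qpp`.
4 states suffice.
        p   q  
>  s0   s0  s1 
   s1   s2  s1 
   s2   s3  s1 
 * s3   s0  s1 
(> = start, * = accepting)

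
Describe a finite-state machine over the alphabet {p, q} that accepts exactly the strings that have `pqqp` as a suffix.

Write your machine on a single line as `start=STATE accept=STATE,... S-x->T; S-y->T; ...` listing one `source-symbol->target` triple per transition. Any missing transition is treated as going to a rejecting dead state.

Let each state record the length of the longest suffix of the input read so far that is also a prefix of `pqqp`. B means the last symbol is `p`; C means the last 2 symbols are `pq`; D means the last 3 symbols are `pqq`; E means the last 4 symbols are `pqqp`. Accept only at E, where the string currently ends in `pqqp`.
5 states suffice.
       p  q 
>  A   B  A 
   B   B  C 
   C   B  D 
   D   E  A 
 * E   B  C 
(> = start, * = accepting)

start=A; accept=E; A-p->B; A-q->A; B-p->B; B-q->C; C-p->B; C-q->D; D-p->E; D-q->A; E-p->B; E-q->C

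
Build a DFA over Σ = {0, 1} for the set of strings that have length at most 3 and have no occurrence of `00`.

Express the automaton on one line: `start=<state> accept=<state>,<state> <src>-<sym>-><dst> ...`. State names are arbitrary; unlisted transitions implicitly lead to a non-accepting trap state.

Build one automaton per condition and run them in lockstep. The first has 5 states tracking the input length, saturating at 4; the second has 3 states tracking partial matches of the forbidden pattern `00`. A product state is a pair (one from each), accepting exactly when both do.
          0    1  
>* q0     q1   q2 
 * q1     q3   q4 
 * q2     q5   q4 
   q3     q6   q6 
 * q4     q7   q8 
 * q5     q6   q8 
   q6     q9   q9 
 * q7     q9  q10 
 * q8    q11  q10 
   q9     q9   q9 
   q10   q11  q10 
   q11    q9  q10 
(> = start, * = accepting)

start=q0 accept=q0,q1,q2,q4,q5,q7,q8 q0-0->q1 q0-1->q2 q1-0->q3 q1-1->q4 q2-0->q5 q2-1->q4 q3-0->q6 q3-1->q6 q4-0->q7 q4-1->q8 q5-0->q6 q5-1->q8 q6-0->q9 q6-1->q9 q7-0->q9 q7-1->q10 q8-0->q11 q8-1->q10 q9-0->q9 q9-1->q9 q10-0->q11 q10-1->q10 q11-0->q9 q11-1->q10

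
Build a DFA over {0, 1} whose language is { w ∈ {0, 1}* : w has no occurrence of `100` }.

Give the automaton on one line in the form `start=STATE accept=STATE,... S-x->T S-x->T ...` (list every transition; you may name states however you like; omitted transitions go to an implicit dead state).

This is the complement of 'contains `100`'. Use the same substring-matching states — q0 through q3 holding how much of `100` has just been matched — but flip the accepting set: everything except the trap q3 accepts.
4 states suffice.
        0   1  
>* q0   q0  q1 
 * q1   q2  q1 
 * q2   q3  q1 
   q3   q3  q3 
(> = start, * = accepting)

start=q0 accept=q0,q1,q2 q0-0->q0 q0-1->q1 q1-0->q2 q1-1->q1 q2-0->q3 q2-1->q1 q3-0->q3 q3-1->q3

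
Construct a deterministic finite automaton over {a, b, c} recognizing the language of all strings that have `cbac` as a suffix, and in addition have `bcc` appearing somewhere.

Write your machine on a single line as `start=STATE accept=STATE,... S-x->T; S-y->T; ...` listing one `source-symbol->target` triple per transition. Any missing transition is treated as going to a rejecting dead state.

Build one automaton per condition and run them in lockstep. The first has 5 states tracking how much of the suffix `cbac` has currently been matched; the second has 4 states tracking whether and how much of `bcc` has been seen. A product state is a pair (one from each), accepting exactly when both do.
A 12-state machine:
          a    b    c  
>  s0     s0   s1   s2 
   s1     s0   s1   s3 
   s2     s0   s4   s2 
   s3     s0   s4   s5 
   s4     s6   s1   s3 
   s5     s7   s8   s5 
   s6     s0   s1   s9 
   s7     s7   s7   s5 
   s8    s10   s7   s5 
   s9     s0   s4   s2 
   s10    s7   s7  s11 
 * s11    s7   s8   s5 
(> = start, * = accepting)

start=s0; accept=s11; s0-a->s0; s0-b->s1; s0-c->s2; s1-a->s0; s1-b->s1; s1-c->s3; s2-a->s0; s2-b->s4; s2-c->s2; s3-a->s0; s3-b->s4; s3-c->s5; s4-a->s6; s4-b->s1; s4-c->s3; s5-a->s7; s5-b->s8; s5-c->s5; s6-a->s0; s6-b->s1; s6-c->s9; s7-a->s7; s7-b->s7; s7-c->s5; s8-a->s10; s8-b->s7; s8-c->s5; s9-a->s0; s9-b->s4; s9-c->s2; s10-a->s7; s10-b->s7; s10-c->s11; s11-a->s7; s11-b->s8; s11-c->s5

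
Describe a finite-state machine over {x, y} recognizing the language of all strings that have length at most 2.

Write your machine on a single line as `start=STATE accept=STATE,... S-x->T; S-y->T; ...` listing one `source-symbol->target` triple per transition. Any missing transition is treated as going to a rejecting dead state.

start=s0; accept=s0,s1,s2; s0-x->s1; s0-y->s1; s1-x->s2; s1-y->s2; s2-x->s3; s2-y->s3; s3-x->s3; s3-y->s3

Count input length up to 3: every symbol moves from s0 toward s3, which means 'more than 2' and absorbs. Accept from {s0, s1, s2}.
A 4-state machine:
        x   y  
>* s0   s1  s1 
 * s1   s2  s2 
 * s2   s3  s3 
   s3   s3  s3 
(> = start, * = accepting)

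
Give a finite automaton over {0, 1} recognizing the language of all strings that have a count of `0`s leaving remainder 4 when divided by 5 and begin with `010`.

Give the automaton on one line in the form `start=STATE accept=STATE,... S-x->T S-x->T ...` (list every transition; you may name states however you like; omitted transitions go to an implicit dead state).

Build one automaton per condition and run them in lockstep. The first has 5 states tracking the count of `0`s modulo 5; the second has 5 states tracking whether the input so far still matches the prefix `010`. A product state is a pair (one from each), accepting exactly when both do.
A 13-state machine:
          0    1  
>  S0     S1   S2 
   S1     S3   S4 
   S2     S5   S2 
   S3     S6   S3 
   S4     S7   S5 
   S5     S3   S5 
   S6     S8   S6 
   S7     S9   S7 
   S8     S2   S8 
   S9    S10   S9 
 * S10   S11  S10 
   S11   S12  S11 
   S12    S7  S12 
(> = start, * = accepting)

start=S0 accept=S10 S0-0->S1 S0-1->S2 S1-0->S3 S1-1->S4 S2-0->S5 S2-1->S2 S3-0->S6 S3-1->S3 S4-0->S7 S4-1->S5 S5-0->S3 S5-1->S5 S6-0->S8 S6-1->S6 S7-0->S9 S7-1->S7 S8-0->S2 S8-1->S8 S9-0->S10 S9-1->S9 S10-0->S11 S10-1->S10 S11-0->S12 S11-1->S11 S12-0->S7 S12-1->S12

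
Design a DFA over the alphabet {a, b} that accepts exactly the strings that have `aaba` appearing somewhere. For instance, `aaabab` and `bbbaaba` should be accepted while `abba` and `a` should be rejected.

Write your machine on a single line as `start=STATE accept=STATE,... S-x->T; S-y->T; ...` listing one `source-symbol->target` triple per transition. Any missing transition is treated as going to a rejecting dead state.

start=q0; accept=q4; q0-a->q1; q0-b->q0; q1-a->q2; q1-b->q0; q2-a->q2; q2-b->q3; q3-a->q4; q3-b->q0; q4-a->q4; q4-b->q4

States q0..q3 record the length of the longest prefix of `aaba` that matches the current input suffix. Reaching q4 means `aaba` has been seen, and we stay there forever. Accept from q4.
        a   b  
>  q0   q1  q0 
   q1   q2  q0 
   q2   q2  q3 
   q3   q4  q0 
 * q4   q4  q4 
(> = start, * = accepting)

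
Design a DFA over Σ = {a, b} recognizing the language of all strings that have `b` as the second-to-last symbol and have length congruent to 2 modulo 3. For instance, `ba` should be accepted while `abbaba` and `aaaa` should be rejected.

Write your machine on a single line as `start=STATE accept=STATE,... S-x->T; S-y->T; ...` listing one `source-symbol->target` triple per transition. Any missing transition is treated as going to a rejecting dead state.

start=S0; accept=S4; S0-a->S1; S0-b->S2; S1-a->S3; S1-b->S3; S2-a->S4; S2-b->S4; S3-a->S0; S3-b->S0; S4-a->S0; S4-b->S0

Run two small machines in parallel and take their product. The first has 7 states tracking the last 2 symbols read; the second has 3 states tracking the input length modulo 3. A product state is a pair (one from each), accepting exactly when both do. After merging equivalent states the machine shrinks.
5 states suffice.
        a   b  
>  S0   S1  S2 
   S1   S3  S3 
   S2   S4  S4 
   S3   S0  S0 
 * S4   S0  S0 
(> = start, * = accepting)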